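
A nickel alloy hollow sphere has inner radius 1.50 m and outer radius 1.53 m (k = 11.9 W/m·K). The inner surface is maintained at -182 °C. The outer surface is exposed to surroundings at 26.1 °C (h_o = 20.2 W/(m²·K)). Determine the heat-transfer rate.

Q = 118 kW

Resistance network (inner→outer):
  R_nickel alloy = (1/1.50 − 1/1.53)/(4πk) = 0.01307/(4π·11.9) = 8.741×10^-5 K/W
  R_conv,out = 1/(4πr²h) = 1/(4π·1.53²·20.2) = 0.001683 K/W
ΣR = 8.741×10^-5 + 0.001683 = 0.001770 K/W
Q = ΔT/ΣR = (-182 °C − 26.1 °C)/0.001770 = -1.18×10^5 W
(Negative Q ⇒ heat flows inward; heat gain = 1.18×10^5 W.)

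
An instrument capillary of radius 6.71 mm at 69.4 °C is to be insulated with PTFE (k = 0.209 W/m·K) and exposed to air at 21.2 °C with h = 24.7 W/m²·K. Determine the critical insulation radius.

r_cr = 0.846 cm

For a cylinder, r_cr = k_ins/h = 0.209/24.7 = 0.00846 m = 0.846 cm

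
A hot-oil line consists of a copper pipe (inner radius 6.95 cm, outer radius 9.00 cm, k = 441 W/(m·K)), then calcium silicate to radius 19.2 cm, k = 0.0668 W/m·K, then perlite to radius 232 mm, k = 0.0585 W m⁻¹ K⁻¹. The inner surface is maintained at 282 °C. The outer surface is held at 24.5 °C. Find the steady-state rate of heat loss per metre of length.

Treat each layer as a resistance in series:
  R'_copper = ln(0.0900/0.0695)/(2πk) = 0.2585/(2π·441) = 9.329×10^-5 m·K/W
  R'_calcium silicate = ln(0.192/0.0900)/(2πk) = 0.7577/(2π·0.0668) = 1.805 m·K/W
  R'_perlite = ln(0.232/0.192)/(2πk) = 0.1892/(2π·0.0585) = 0.5149 m·K/W
ΣR = 9.329×10^-5 + 1.805 + 0.5149 = 2.320 m·K/W
Q' = ΔT/ΣR = (282 °C − 24.5 °C)/2.320 = 111 W/m

Q' = 111 W/m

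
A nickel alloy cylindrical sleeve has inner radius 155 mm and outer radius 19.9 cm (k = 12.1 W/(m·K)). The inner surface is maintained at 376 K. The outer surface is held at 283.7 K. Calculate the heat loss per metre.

Q' = 28.1 kW/m

Q' = 2πk·ΔT/ln(r₂/r₁) = 2π × 12.1 × 92.3 / ln(0.199/0.155) = 28100 W/m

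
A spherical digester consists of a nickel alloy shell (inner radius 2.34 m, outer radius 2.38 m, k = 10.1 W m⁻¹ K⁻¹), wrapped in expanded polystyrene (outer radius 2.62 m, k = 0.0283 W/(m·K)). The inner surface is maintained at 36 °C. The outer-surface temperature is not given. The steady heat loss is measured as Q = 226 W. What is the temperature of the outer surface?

Sum the resistances:
  R_nickel alloy = (1/2.34 − 1/2.38)/(4πk) = 0.007182/(4π·10.1) = 5.659×10^-5 K/W
  R_expanded polystyrene = (1/2.38 − 1/2.62)/(4πk) = 0.03849/(4π·0.0283) = 0.1082 K/W
ΣR = 0.1083 K/W
ΔT = Q·ΣR = 226 × 0.1083 = 24.48 K
Heat flows outward, so T_out = T_in − ΔT = 36 − 24.48 = 11.5 °C

T_out = 11.5 °C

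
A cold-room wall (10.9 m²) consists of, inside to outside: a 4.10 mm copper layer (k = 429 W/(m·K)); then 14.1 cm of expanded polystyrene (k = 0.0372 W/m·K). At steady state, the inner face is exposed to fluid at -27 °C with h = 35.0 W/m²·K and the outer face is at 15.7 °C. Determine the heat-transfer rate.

Treat each layer as a resistance in series:
  R_conv,in = 1/(hA) = 1/(35.0·10.9) = 0.002621 K/W
  R_copper = L/(kA) = 0.00410/(429·10.9) = 8.768×10^-7 K/W
  R_expanded polystyrene = L/(kA) = 0.141/(0.0372·10.9) = 0.3477 K/W
ΣR = 0.002621 + 8.768×10^-7 + 0.3477 = 0.3503 K/W
Q = ΔT/ΣR = (-27 °C − 15.7 °C)/0.3503 = -122 W
(Negative Q ⇒ heat flows inward; heat gain = 122 W.)

Q = 122 W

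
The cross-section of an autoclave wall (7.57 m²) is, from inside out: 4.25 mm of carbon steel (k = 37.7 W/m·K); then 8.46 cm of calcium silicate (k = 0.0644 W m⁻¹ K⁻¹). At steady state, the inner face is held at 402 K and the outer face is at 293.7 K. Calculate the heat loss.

Treat each layer as a resistance in series:
  R_carbon steel = L/(kA) = 0.00425/(37.7·7.57) = 1.489×10^-5 K/W
  R_calcium silicate = L/(kA) = 0.0846/(0.0644·7.57) = 0.1735 K/W
ΣR = 1.489×10^-5 + 0.1735 = 0.1735 K/W
Q = ΔT/ΣR = (402 K − 293.7 K)/0.1735 = 624 W

Q = 624 W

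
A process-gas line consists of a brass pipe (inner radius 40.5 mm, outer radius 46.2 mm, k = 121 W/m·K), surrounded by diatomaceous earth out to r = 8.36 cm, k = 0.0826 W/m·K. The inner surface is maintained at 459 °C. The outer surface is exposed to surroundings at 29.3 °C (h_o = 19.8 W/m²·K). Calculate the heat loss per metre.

Q' = 347 W/m

Treat each layer as a resistance in series:
  R'_brass = ln(0.0462/0.0405)/(2πk) = 0.1317/(2π·121) = 1.732×10^-4 m·K/W
  R'_diatomaceous earth = ln(0.0836/0.0462)/(2πk) = 0.5931/(2π·0.0826) = 1.143 m·K/W
  R'_conv,out = 1/(2πr h) = 1/(2π·0.0836·19.8) = 0.09615 m·K/W
ΣR = 1.732×10^-4 + 1.143 + 0.09615 = 1.239 m·K/W
Q' = ΔT/ΣR = (459 °C − 29.3 °C)/1.239 = 347 W/m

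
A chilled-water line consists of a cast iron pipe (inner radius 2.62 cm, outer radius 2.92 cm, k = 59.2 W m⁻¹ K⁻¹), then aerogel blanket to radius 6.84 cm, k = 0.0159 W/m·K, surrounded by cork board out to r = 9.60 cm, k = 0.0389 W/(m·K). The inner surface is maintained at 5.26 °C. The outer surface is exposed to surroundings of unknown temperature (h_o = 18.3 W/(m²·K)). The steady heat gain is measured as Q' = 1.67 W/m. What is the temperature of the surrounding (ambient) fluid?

Series resistances:
  R'_cast iron = ln(0.0292/0.0262)/(2πk) = 0.1084/(2π·59.2) = 2.915×10^-4 m·K/W
  R'_aerogel blanket = ln(0.0684/0.0292)/(2πk) = 0.8512/(2π·0.0159) = 8.520 m·K/W
  R'_cork board = ln(0.0960/0.0684)/(2πk) = 0.3390/(2π·0.0389) = 1.387 m·K/W
  R'_conv,out = 1/(2πr h) = 1/(2π·0.0960·18.3) = 0.09059 m·K/W
ΣR = 9.998 m·K/W
ΔT = Q'·ΣR = 1.67 × 9.998 = 16.70 K
Heat flows inward, so T_out = T_in + ΔT = 5.26 + 16.70 = 22.0 °C

T_out = 22.0 °C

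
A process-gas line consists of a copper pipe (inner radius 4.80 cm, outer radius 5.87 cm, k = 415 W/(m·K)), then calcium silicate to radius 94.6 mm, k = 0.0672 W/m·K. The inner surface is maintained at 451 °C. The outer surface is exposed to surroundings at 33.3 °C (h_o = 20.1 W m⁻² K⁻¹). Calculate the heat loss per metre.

Resistance network (inner→outer):
  R'_copper = ln(0.0587/0.0480)/(2πk) = 0.2012/(2π·415) = 7.718×10^-5 m·K/W
  R'_calcium silicate = ln(0.0946/0.0587)/(2πk) = 0.4772/(2π·0.0672) = 1.130 m·K/W
  R'_conv,out = 1/(2πr h) = 1/(2π·0.0946·20.1) = 0.08370 m·K/W
ΣR = 7.718×10^-5 + 1.130 + 0.08370 = 1.214 m·K/W
Q' = ΔT/ΣR = (451 °C − 33.3 °C)/1.214 = 344 W/m

Q' = 344 W/m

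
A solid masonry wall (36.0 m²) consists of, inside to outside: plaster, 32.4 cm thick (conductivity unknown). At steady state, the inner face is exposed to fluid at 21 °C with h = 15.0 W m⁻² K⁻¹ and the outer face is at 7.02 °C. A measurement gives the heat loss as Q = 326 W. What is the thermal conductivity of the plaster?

k = 0.219 W/m·K

ΣR = ΔT/Q = |21 − 7.02|/326 = 0.04288 K/W
Known resistances:
  R_conv,in = 1/(hA) = 1/(15.0·36.0) = 0.001852 K/W
R_plaster = ΣR − ΣR_known = 0.04288 − 0.001852 = 0.04103 K/W
L/(kA) = 0.04103 ⇒ k = 0.324/(0.04103·36.0) = 0.219 W/m·K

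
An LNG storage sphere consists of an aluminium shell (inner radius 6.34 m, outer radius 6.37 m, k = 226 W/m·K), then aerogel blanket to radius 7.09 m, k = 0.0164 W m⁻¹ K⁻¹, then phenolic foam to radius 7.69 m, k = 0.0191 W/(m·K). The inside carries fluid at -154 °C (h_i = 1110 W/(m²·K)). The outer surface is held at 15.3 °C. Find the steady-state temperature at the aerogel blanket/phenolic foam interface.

Treat each layer as a resistance in series:
  R_conv,in = 1/(4πr²h) = 1/(4π·6.34²·1110) = 1.784×10^-6 K/W
  R_aluminium = (1/6.34 − 1/6.37)/(4πk) = 7.428×10^-4/(4π·226) = 2.616×10^-7 K/W
  R_aerogel blanket = (1/6.37 − 1/7.09)/(4πk) = 0.01594/(4π·0.0164) = 0.07736 K/W
  R_phenolic foam = (1/7.09 − 1/7.69)/(4πk) = 0.01100/(4π·0.0191) = 0.04585 K/W
ΣR = 1.784×10^-6 + 2.616×10^-7 + 0.07736 + 0.04585 = 0.1232 K/W
Q = ΔT/ΣR = (-154 °C − 15.3 °C)/0.1232 = -1374 W
From the inner boundary to the aerogel blanket/phenolic foam interface, ΣR_partial = 0.07736 K/W.
T_interface = T_in − Q·ΣR_partial = -154 °C − (-1374)(0.07736) = -47.7 °C

T = -47.7 °C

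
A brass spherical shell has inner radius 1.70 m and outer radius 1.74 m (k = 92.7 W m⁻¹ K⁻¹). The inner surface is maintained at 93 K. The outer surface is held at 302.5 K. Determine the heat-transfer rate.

Q = 4πk·ΔT/(1/r₁ − 1/r₂) = 4π × 92.7 × 209.5 / (1/1.70 − 1/1.74) = 1.80×10^7 W

Q = 1.80×10^7 W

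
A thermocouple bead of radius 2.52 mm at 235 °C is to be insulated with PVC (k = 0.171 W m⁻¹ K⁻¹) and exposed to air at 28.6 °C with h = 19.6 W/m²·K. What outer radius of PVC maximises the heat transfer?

r_cr = 1.74 cm

For a sphere, r_cr = 2k_ins/h = 2·0.171/19.6 = 0.0174 m = 1.74 cm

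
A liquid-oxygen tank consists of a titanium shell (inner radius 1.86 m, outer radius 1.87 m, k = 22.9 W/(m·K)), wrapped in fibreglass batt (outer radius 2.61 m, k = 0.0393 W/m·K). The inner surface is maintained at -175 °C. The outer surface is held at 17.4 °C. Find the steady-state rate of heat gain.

Series thermal resistances, inner to outer:
  R_titanium = (1/1.86 − 1/1.87)/(4πk) = 0.002875/(4π·22.9) = 9.991×10^-6 K/W
  R_fibreglass batt = (1/1.87 − 1/2.61)/(4πk) = 0.1516/(4π·0.0393) = 0.3070 K/W
ΣR = 9.991×10^-6 + 0.3070 = 0.3070 K/W
Q = ΔT/ΣR = (-175 °C − 17.4 °C)/0.3070 = -627 W
(Negative Q ⇒ heat flows inward; heat gain = 627 W.)

Q = 627 W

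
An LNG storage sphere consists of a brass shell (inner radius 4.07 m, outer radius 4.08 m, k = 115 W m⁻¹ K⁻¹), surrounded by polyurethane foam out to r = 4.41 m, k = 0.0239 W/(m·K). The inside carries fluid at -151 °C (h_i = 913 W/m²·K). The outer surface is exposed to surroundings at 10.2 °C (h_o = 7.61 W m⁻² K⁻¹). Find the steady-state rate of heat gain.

Q = 2.62 kW

Series thermal resistances, inner to outer:
  R_conv,in = 1/(4πr²h) = 1/(4π·4.07²·913) = 5.262×10^-6 K/W
  R_brass = (1/4.07 − 1/4.08)/(4πk) = 6.022×10^-4/(4π·115) = 4.167×10^-7 K/W
  R_polyurethane foam = (1/4.08 − 1/4.41)/(4πk) = 0.01834/(4π·0.0239) = 0.06107 K/W
  R_conv,out = 1/(4πr²h) = 1/(4π·4.41²·7.61) = 5.377×10^-4 K/W
ΣR = 5.262×10^-6 + 4.167×10^-7 + 0.06107 + 5.377×10^-4 = 0.06161 K/W
Q = ΔT/ΣR = (-151 °C − 10.2 °C)/0.06161 = -2620 W
(Negative Q ⇒ heat flows inward; heat gain = 2620 W.)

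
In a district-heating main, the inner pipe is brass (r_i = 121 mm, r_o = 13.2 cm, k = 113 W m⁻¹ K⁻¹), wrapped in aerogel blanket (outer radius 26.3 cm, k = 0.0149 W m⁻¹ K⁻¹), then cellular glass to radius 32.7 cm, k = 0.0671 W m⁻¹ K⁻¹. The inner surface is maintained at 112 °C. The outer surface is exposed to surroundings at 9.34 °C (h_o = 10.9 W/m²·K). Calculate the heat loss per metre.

Q' = 13.0 W/m

Treat each layer as a resistance in series:
  R'_brass = ln(0.132/0.121)/(2πk) = 0.08701/(2π·113) = 1.226×10^-4 m·K/W
  R'_aerogel blanket = ln(0.263/0.132)/(2πk) = 0.6894/(2π·0.0149) = 7.363 m·K/W
  R'_cellular glass = ln(0.327/0.263)/(2πk) = 0.2178/(2π·0.0671) = 0.5166 m·K/W
  R'_conv,out = 1/(2πr h) = 1/(2π·0.327·10.9) = 0.04465 m·K/W
ΣR = 1.226×10^-4 + 7.363 + 0.5166 + 0.04465 = 7.924 m·K/W
Q' = ΔT/ΣR = (112 °C − 9.34 °C)/7.924 = 13.0 W/m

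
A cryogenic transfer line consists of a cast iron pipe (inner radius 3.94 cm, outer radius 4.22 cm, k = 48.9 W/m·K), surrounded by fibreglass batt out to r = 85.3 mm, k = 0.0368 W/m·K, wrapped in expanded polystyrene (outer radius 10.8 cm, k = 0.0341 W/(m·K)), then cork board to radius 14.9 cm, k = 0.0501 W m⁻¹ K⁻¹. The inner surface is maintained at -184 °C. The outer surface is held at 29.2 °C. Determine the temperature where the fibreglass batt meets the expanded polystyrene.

Treat each layer as a resistance in series:
  R'_cast iron = ln(0.0422/0.0394)/(2πk) = 0.06865/(2π·48.9) = 2.234×10^-4 m·K/W
  R'_fibreglass batt = ln(0.0853/0.0422)/(2πk) = 0.7038/(2π·0.0368) = 3.044 m·K/W
  R'_expanded polystyrene = ln(0.108/0.0853)/(2πk) = 0.2360/(2π·0.0341) = 1.101 m·K/W
  R'_cork board = ln(0.149/0.108)/(2πk) = 0.3218/(2π·0.0501) = 1.022 m·K/W
ΣR = 2.234×10^-4 + 3.044 + 1.101 + 1.022 = 5.167 m·K/W
Q' = ΔT/ΣR = (-184 °C − 29.2 °C)/5.167 = -41.26 W/m
From the inner boundary to the fibreglass batt/expanded polystyrene interface, ΣR_partial = 3.044 m·K/W.
T_interface = T_in − Q'·ΣR_partial = -184 °C − (-41.26)(3.044) = -58.4 °C

T = -58.4 °C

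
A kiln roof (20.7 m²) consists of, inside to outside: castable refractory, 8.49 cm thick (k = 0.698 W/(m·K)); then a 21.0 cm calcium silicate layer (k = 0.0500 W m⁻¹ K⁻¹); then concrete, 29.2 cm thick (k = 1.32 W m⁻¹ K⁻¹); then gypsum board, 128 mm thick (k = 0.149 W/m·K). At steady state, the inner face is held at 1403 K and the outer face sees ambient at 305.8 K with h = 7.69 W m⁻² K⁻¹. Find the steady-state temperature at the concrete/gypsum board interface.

Resistance network (inner→outer):
  R_castable refractory = L/(kA) = 0.0849/(0.698·20.7) = 0.005876 K/W
  R_calcium silicate = L/(kA) = 0.210/(0.0500·20.7) = 0.2029 K/W
  R_concrete = L/(kA) = 0.292/(1.32·20.7) = 0.01069 K/W
  R_gypsum board = L/(kA) = 0.128/(0.149·20.7) = 0.04150 K/W
  R_conv,out = 1/(hA) = 1/(7.69·20.7) = 0.006282 K/W
ΣR = 0.005876 + 0.2029 + 0.01069 + 0.04150 + 0.006282 = 0.2672 K/W
Q = ΔT/ΣR = (1403 K − 305.8 K)/0.2672 = 4106 W
From the inner boundary to the concrete/gypsum board interface, ΣR_partial = 0.2195 K/W.
T_interface = T_in − Q·ΣR_partial = 1403 K − (4106)(0.2195) = 502 K

T = 502 K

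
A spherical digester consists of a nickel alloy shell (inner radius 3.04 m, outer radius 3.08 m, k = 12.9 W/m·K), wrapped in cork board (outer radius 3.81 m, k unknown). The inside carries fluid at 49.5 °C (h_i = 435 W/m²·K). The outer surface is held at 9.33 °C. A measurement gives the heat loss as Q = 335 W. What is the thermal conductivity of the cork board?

k = 0.0413 W/m·K

ΣR = ΔT/Q = |49.5 − 9.33|/335 = 0.1199 K/W
Known resistances:
  R_conv,in = 1/(4πr²h) = 1/(4π·3.04²·435) = 1.979×10^-5 K/W
  R_nickel alloy = (1/3.04 − 1/3.08)/(4πk) = 0.004272/(4π·12.9) = 2.635×10^-5 K/W
R_cork board = ΣR − ΣR_known = 0.1199 − 4.614×10^-5 = 0.1199 K/W
(1/r₁−1/r₂)/(4πk) = 0.1199 ⇒ k = 0.06221/(4π·0.1199) = 0.0413 W/m·K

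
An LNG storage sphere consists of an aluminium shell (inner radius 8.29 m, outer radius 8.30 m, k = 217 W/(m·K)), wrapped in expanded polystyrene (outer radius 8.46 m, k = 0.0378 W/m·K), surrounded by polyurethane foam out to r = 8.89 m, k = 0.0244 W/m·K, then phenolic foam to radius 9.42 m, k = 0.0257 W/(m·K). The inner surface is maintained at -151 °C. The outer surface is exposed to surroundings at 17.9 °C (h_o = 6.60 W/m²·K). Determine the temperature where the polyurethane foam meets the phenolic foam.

T = -59.3 °C

Resistance network (inner→outer):
  R_aluminium = (1/8.29 − 1/8.30)/(4πk) = 1.453×10^-4/(4π·217) = 5.330×10^-8 K/W
  R_expanded polystyrene = (1/8.30 − 1/8.46)/(4πk) = 0.002279/(4π·0.0378) = 0.004797 K/W
  R_polyurethane foam = (1/8.46 − 1/8.89)/(4πk) = 0.005717/(4π·0.0244) = 0.01865 K/W
  R_phenolic foam = (1/8.89 − 1/9.42)/(4πk) = 0.006329/(4π·0.0257) = 0.01960 K/W
  R_conv,out = 1/(4πr²h) = 1/(4π·9.42²·6.60) = 1.359×10^-4 K/W
ΣR = 5.330×10^-8 + 0.004797 + 0.01865 + 0.01960 + 1.359×10^-4 = 0.04318 K/W
Q = ΔT/ΣR = (-151 °C − 17.9 °C)/0.04318 = -3912 W
From the inner boundary to the polyurethane foam/phenolic foam interface, ΣR_partial = 0.02345 K/W.
T_interface = T_in − Q·ΣR_partial = -151 °C − (-3912)(0.02345) = -59.3 °C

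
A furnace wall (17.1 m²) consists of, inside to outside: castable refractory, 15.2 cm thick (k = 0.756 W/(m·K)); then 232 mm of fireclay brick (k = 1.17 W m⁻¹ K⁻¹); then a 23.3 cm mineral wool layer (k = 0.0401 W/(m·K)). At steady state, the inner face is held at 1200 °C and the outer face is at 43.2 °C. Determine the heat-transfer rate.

Q = 3.19 kW

Resistance network (inner→outer):
  R_castable refractory = L/(kA) = 0.152/(0.756·17.1) = 0.01176 K/W
  R_fireclay brick = L/(kA) = 0.232/(1.17·17.1) = 0.01160 K/W
  R_mineral wool = L/(kA) = 0.233/(0.0401·17.1) = 0.3398 K/W
ΣR = 0.01176 + 0.01160 + 0.3398 = 0.3632 K/W
Q = ΔT/ΣR = (1200 °C − 43.2 °C)/0.3632 = 3190 W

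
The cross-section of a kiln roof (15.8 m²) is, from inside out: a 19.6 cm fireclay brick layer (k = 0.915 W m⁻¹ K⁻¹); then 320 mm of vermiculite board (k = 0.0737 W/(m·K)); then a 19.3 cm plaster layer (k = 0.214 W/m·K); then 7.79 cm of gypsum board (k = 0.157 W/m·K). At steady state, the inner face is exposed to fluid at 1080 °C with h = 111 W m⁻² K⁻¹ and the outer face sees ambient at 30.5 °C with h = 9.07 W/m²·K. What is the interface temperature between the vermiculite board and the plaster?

T = 291 °C

Series thermal resistances, inner to outer:
  R_conv,in = 1/(hA) = 1/(111·15.8) = 5.702×10^-4 K/W
  R_fireclay brick = L/(kA) = 0.196/(0.915·15.8) = 0.01356 K/W
  R_vermiculite board = L/(kA) = 0.320/(0.0737·15.8) = 0.2748 K/W
  R_plaster = L/(kA) = 0.193/(0.214·15.8) = 0.05708 K/W
  R_gypsum board = L/(kA) = 0.0779/(0.157·15.8) = 0.03140 K/W
  R_conv,out = 1/(hA) = 1/(9.07·15.8) = 0.006978 K/W
ΣR = 5.702×10^-4 + 0.01356 + 0.2748 + 0.05708 + 0.03140 + 0.006978 = 0.3844 K/W
Q = ΔT/ΣR = (1080 °C − 30.5 °C)/0.3844 = 2730 W
From the inner boundary to the vermiculite board/plaster interface, ΣR_partial = 0.2889 K/W.
T_interface = T_in − Q·ΣR_partial = 1080 °C − (2730)(0.2889) = 291 °C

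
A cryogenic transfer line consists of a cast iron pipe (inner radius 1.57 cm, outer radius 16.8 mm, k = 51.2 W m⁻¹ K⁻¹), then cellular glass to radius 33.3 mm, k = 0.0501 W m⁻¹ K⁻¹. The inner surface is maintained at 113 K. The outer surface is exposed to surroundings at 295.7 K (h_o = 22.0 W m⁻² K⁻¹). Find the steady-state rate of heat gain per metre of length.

Q' = 76.4 W/m

Resistance network (inner→outer):
  R'_cast iron = ln(0.0168/0.0157)/(2πk) = 0.06772/(2π·51.2) = 2.105×10^-4 m·K/W
  R'_cellular glass = ln(0.0333/0.0168)/(2πk) = 0.6842/(2π·0.0501) = 2.173 m·K/W
  R'_conv,out = 1/(2πr h) = 1/(2π·0.0333·22.0) = 0.2172 m·K/W
ΣR = 2.105×10^-4 + 2.173 + 0.2172 = 2.390 m·K/W
Q' = ΔT/ΣR = (113 K − 295.7 K)/2.390 = -76.4 W/m
(Negative Q' ⇒ heat flows inward; heat gain = 76.4 W/m.)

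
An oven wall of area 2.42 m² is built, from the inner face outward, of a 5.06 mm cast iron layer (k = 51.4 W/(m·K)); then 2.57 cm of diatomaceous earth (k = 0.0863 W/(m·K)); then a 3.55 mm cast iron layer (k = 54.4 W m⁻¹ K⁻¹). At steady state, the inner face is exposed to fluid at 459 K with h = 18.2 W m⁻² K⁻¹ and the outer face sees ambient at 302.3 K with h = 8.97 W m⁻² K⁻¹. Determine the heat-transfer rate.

Resistance network (inner→outer):
  R_conv,in = 1/(hA) = 1/(18.2·2.42) = 0.02270 K/W
  R_cast iron = L/(kA) = 0.00506/(51.4·2.42) = 4.068×10^-5 K/W
  R_diatomaceous earth = L/(kA) = 0.0257/(0.0863·2.42) = 0.1231 K/W
  R_cast iron = L/(kA) = 0.00355/(54.4·2.42) = 2.697×10^-5 K/W
  R_conv,out = 1/(hA) = 1/(8.97·2.42) = 0.04607 K/W
ΣR = 0.02270 + 4.068×10^-5 + 0.1231 + 2.697×10^-5 + 0.04607 = 0.1919 K/W
Q = ΔT/ΣR = (459 K − 302.3 K)/0.1919 = 817 W

Q = 817 W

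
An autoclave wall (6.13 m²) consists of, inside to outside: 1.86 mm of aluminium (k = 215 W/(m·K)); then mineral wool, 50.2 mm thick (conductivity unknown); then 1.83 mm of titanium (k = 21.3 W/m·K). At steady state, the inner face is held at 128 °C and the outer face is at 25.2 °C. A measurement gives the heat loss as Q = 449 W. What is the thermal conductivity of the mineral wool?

ΣR = ΔT/Q = |128 − 25.2|/449 = 0.2290 K/W
Known resistances:
  R_aluminium = L/(kA) = 0.00186/(215·6.13) = 1.411×10^-6 K/W
  R_titanium = L/(kA) = 0.00183/(21.3·6.13) = 1.402×10^-5 K/W
R_mineral wool = ΣR − ΣR_known = 0.2290 − 1.543×10^-5 = 0.2290 K/W
L/(kA) = 0.2290 ⇒ k = 0.0502/(0.2290·6.13) = 0.0358 W/m·K

k = 0.0358 W/m·K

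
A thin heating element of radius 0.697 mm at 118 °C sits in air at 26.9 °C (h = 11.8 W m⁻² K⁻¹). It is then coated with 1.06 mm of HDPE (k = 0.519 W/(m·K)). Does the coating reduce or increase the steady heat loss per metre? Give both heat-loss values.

Critical radius for a cylinder: r_cr = k/h = 0.0440 m = 4.40 cm.
Outer radius after coating: r₂ = 6.97×10^-4 + 0.00106 = 0.001757 m.
Since r₁ < r_cr and r₂ ≤ r_cr, the coating moves toward the maximum at r_cr — heat loss rises.
Bare: R = 1/(2πr₁h) = 19.35 m·K/W; Q = 91.1/19.35 = 4.71 W/m.
Coated: R = R_cond + R_conv = 7.960 m·K/W; Q = 91.1/7.960 = 11.4 W/m.

increases: 4.71 → 11.4 W/m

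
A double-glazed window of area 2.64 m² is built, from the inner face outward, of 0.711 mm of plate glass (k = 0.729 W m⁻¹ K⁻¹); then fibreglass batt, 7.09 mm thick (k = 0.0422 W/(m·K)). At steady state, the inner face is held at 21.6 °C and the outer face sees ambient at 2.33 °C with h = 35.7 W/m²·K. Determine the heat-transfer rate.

Treat each layer as a resistance in series:
  R_plate glass = L/(kA) = 7.11×10^-4/(0.729·2.64) = 3.694×10^-4 K/W
  R_fibreglass batt = L/(kA) = 0.00709/(0.0422·2.64) = 0.06364 K/W
  R_conv,out = 1/(hA) = 1/(35.7·2.64) = 0.01061 K/W
ΣR = 3.694×10^-4 + 0.06364 + 0.01061 = 0.07462 K/W
Q = ΔT/ΣR = (21.6 °C − 2.33 °C)/0.07462 = 258 W

Q = 258 W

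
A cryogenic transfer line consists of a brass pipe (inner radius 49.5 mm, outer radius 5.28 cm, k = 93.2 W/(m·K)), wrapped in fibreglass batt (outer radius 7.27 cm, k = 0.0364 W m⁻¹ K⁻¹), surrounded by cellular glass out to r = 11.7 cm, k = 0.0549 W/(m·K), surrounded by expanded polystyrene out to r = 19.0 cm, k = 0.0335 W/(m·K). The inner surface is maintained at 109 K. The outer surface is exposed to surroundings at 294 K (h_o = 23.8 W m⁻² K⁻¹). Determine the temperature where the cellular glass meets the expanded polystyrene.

T = 209.4 K

Series thermal resistances, inner to outer:
  R'_brass = ln(0.0528/0.0495)/(2πk) = 0.06454/(2π·93.2) = 1.102×10^-4 m·K/W
  R'_fibreglass batt = ln(0.0727/0.0528)/(2πk) = 0.3198/(2π·0.0364) = 1.398 m·K/W
  R'_cellular glass = ln(0.117/0.0727)/(2πk) = 0.4758/(2π·0.0549) = 1.379 m·K/W
  R'_expanded polystyrene = ln(0.190/0.117)/(2πk) = 0.4849/(2π·0.0335) = 2.303 m·K/W
  R'_conv,out = 1/(2πr h) = 1/(2π·0.190·23.8) = 0.03520 m·K/W
ΣR = 1.102×10^-4 + 1.398 + 1.379 + 2.303 + 0.03520 = 5.115 m·K/W
Q' = ΔT/ΣR = (109 K − 294 K)/5.115 = -36.17 W/m
From the inner boundary to the cellular glass/expanded polystyrene interface, ΣR_partial = 2.777 m·K/W.
T_interface = T_in − Q'·ΣR_partial = 109 K − (-36.17)(2.777) = 209.4 K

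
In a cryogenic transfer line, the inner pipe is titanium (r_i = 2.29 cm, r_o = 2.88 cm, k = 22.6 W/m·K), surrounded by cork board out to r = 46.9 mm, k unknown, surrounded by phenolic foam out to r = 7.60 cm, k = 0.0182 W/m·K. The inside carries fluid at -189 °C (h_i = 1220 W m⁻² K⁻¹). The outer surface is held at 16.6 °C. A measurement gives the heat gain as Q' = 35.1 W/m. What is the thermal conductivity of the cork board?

ΣR = ΔT/Q' = |-189 − 16.6|/35.1 = 5.858 m·K/W
Known resistances:
  R'_conv,in = 1/(2πr h) = 1/(2π·0.0229·1220) = 0.005697 m·K/W
  R'_titanium = ln(0.0288/0.0229)/(2πk) = 0.2292/(2π·22.6) = 0.001614 m·K/W
  R'_phenolic foam = ln(0.0760/0.0469)/(2πk) = 0.4827/(2π·0.0182) = 4.221 m·K/W
R_cork board = ΣR − ΣR_known = 5.858 − 4.228 = 1.630 m·K/W
ln(r₂/r₁)/(2πk) = 1.630 ⇒ k = 0.4876/(2π·1.630) = 0.0476 W/m·K

k = 0.0476 W/m·K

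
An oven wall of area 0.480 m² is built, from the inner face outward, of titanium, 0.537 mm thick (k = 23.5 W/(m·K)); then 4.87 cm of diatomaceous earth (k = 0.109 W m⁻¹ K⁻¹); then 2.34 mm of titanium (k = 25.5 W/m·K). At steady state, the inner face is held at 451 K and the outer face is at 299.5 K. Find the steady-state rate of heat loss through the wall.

Treat each layer as a resistance in series:
  R_titanium = L/(kA) = 5.37×10^-4/(23.5·0.480) = 4.761×10^-5 K/W
  R_diatomaceous earth = L/(kA) = 0.0487/(0.109·0.480) = 0.9308 K/W
  R_titanium = L/(kA) = 0.00234/(25.5·0.480) = 1.912×10^-4 K/W
ΣR = 4.761×10^-5 + 0.9308 + 1.912×10^-4 = 0.9310 K/W
Q = ΔT/ΣR = (451 K − 299.5 K)/0.9310 = 163 W

Q = 163 W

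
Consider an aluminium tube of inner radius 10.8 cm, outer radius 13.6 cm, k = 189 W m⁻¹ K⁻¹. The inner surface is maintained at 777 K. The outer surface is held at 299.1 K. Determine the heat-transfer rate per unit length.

Q' = 2.46×10^6 W/m

Q' = 2πk·ΔT/ln(r₂/r₁) = 2π × 189 × 477.9 / ln(0.136/0.108) = 2.46×10^6 W/m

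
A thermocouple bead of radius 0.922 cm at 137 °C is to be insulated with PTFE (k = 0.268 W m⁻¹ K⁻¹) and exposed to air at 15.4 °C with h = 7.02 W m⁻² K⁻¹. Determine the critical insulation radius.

r_cr = 7.64 cm

For a sphere, r_cr = 2k_ins/h = 2·0.268/7.02 = 0.0764 m = 7.64 cm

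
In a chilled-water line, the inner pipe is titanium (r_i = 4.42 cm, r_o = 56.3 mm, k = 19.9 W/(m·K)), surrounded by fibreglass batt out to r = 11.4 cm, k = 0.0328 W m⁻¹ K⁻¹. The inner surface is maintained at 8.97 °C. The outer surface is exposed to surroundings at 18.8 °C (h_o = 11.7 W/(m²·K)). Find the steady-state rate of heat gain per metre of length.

Treat each layer as a resistance in series:
  R'_titanium = ln(0.0563/0.0442)/(2πk) = 0.2420/(2π·19.9) = 0.001935 m·K/W
  R'_fibreglass batt = ln(0.114/0.0563)/(2πk) = 0.7055/(2π·0.0328) = 3.423 m·K/W
  R'_conv,out = 1/(2πr h) = 1/(2π·0.114·11.7) = 0.1193 m·K/W
ΣR = 0.001935 + 3.423 + 0.1193 = 3.544 m·K/W
Q' = ΔT/ΣR = (8.97 °C − 18.8 °C)/3.544 = -2.77 W/m
(Negative Q' ⇒ heat flows inward; heat gain = 2.77 W/m.)

Q' = 2.77 W/m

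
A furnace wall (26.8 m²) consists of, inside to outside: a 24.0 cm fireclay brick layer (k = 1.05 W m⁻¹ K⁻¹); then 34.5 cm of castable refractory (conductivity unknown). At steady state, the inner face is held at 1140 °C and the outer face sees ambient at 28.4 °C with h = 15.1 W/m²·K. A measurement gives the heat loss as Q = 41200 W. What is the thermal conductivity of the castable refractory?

k = 0.806 W/m·K

ΣR = ΔT/Q = |1140 − 28.4|/41200 = 0.02698 K/W
Known resistances:
  R_fireclay brick = L/(kA) = 0.240/(1.05·26.8) = 0.008529 K/W
  R_conv,out = 1/(hA) = 1/(15.1·26.8) = 0.002471 K/W
R_castable refractory = ΣR − ΣR_known = 0.02698 − 0.01100 = 0.01598 K/W
L/(kA) = 0.01598 ⇒ k = 0.345/(0.01598·26.8) = 0.806 W/m·K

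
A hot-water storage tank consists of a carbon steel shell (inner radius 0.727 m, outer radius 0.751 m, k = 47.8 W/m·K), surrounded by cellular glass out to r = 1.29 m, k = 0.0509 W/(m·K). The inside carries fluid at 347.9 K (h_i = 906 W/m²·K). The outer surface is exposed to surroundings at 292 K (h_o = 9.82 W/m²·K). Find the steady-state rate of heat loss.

Q = 63.9 W

Resistance network (inner→outer):
  R_conv,in = 1/(4πr²h) = 1/(4π·0.727²·906) = 1.662×10^-4 K/W
  R_carbon steel = (1/0.727 − 1/0.751)/(4πk) = 0.04396/(4π·47.8) = 7.318×10^-5 K/W
  R_cellular glass = (1/0.751 − 1/1.29)/(4πk) = 0.5564/(4π·0.0509) = 0.8698 K/W
  R_conv,out = 1/(4πr²h) = 1/(4π·1.29²·9.82) = 0.004870 K/W
ΣR = 1.662×10^-4 + 7.318×10^-5 + 0.8698 + 0.004870 = 0.8749 K/W
Q = ΔT/ΣR = (347.9 K − 292 K)/0.8749 = 63.9 W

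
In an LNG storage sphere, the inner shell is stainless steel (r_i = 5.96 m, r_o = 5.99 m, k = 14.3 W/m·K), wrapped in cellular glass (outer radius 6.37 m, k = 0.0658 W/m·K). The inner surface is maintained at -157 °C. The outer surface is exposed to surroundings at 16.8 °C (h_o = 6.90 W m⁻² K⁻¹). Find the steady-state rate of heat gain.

Series thermal resistances, inner to outer:
  R_stainless steel = (1/5.96 − 1/5.99)/(4πk) = 8.403×10^-4/(4π·14.3) = 4.676×10^-6 K/W
  R_cellular glass = (1/5.99 − 1/6.37)/(4πk) = 0.009959/(4π·0.0658) = 0.01204 K/W
  R_conv,out = 1/(4πr²h) = 1/(4π·6.37²·6.90) = 2.842×10^-4 K/W
ΣR = 4.676×10^-6 + 0.01204 + 2.842×10^-4 = 0.01233 K/W
Q = ΔT/ΣR = (-157 °C − 16.8 °C)/0.01233 = -14100 W
(Negative Q ⇒ heat flows inward; heat gain = 14100 W.)

Q = 14.1 kW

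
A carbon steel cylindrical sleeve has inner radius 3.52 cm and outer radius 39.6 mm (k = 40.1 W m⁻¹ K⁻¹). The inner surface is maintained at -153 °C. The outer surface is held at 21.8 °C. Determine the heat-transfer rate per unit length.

Q' = 2πk·ΔT/ln(r₂/r₁) = 2π × 40.1 × 174.8 / ln(0.0396/0.0352) = 3.74×10^5 W/m

Q' = 3.74×10^5 W/m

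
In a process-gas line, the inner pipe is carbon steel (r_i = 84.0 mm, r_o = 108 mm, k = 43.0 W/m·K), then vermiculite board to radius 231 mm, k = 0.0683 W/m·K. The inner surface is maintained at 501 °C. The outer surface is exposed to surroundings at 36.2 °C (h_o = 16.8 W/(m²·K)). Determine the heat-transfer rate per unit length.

Q' = 256 W/m

Treat each layer as a resistance in series:
  R'_carbon steel = ln(0.108/0.0840)/(2πk) = 0.2513/(2π·43.0) = 9.302×10^-4 m·K/W
  R'_vermiculite board = ln(0.231/0.108)/(2πk) = 0.7603/(2π·0.0683) = 1.772 m·K/W
  R'_conv,out = 1/(2πr h) = 1/(2π·0.231·16.8) = 0.04101 m·K/W
ΣR = 9.302×10^-4 + 1.772 + 0.04101 = 1.814 m·K/W
Q' = ΔT/ΣR = (501 °C − 36.2 °C)/1.814 = 256 W/m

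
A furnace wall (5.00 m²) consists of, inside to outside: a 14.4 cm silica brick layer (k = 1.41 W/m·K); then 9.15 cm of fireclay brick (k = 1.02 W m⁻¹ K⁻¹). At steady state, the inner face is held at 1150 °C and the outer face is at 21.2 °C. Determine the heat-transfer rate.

Q = 29.4 kW

Treat each layer as a resistance in series:
  R_silica brick = L/(kA) = 0.144/(1.41·5.00) = 0.02043 K/W
  R_fireclay brick = L/(kA) = 0.0915/(1.02·5.00) = 0.01794 K/W
ΣR = 0.02043 + 0.01794 = 0.03837 K/W
Q = ΔT/ΣR = (1150 °C − 21.2 °C)/0.03837 = 29400 W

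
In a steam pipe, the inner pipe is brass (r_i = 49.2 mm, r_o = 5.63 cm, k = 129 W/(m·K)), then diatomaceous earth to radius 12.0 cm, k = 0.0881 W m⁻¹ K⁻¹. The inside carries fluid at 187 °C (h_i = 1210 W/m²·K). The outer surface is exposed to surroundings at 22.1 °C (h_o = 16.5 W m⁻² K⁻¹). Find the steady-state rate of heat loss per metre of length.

Q' = 114 W/m

Resistance network (inner→outer):
  R'_conv,in = 1/(2πr h) = 1/(2π·0.0492·1210) = 0.002673 m·K/W
  R'_brass = ln(0.0563/0.0492)/(2πk) = 0.1348/(2π·129) = 1.663×10^-4 m·K/W
  R'_diatomaceous earth = ln(0.120/0.0563)/(2πk) = 0.7568/(2π·0.0881) = 1.367 m·K/W
  R'_conv,out = 1/(2πr h) = 1/(2π·0.120·16.5) = 0.08038 m·K/W
ΣR = 0.002673 + 1.663×10^-4 + 1.367 + 0.08038 = 1.450 m·K/W
Q' = ΔT/ΣR = (187 °C − 22.1 °C)/1.450 = 114 W/m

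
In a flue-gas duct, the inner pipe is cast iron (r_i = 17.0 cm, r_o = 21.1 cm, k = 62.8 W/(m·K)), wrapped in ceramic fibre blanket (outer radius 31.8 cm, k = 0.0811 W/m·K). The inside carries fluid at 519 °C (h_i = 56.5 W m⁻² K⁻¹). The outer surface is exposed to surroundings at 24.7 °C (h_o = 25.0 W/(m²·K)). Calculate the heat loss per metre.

Q' = 587 W/m

Series thermal resistances, inner to outer:
  R'_conv,in = 1/(2πr h) = 1/(2π·0.170·56.5) = 0.01657 m·K/W
  R'_cast iron = ln(0.211/0.170)/(2πk) = 0.2161/(2π·62.8) = 5.476×10^-4 m·K/W
  R'_ceramic fibre blanket = ln(0.318/0.211)/(2πk) = 0.4102/(2π·0.0811) = 0.8050 m·K/W
  R'_conv,out = 1/(2πr h) = 1/(2π·0.318·25.0) = 0.02002 m·K/W
ΣR = 0.01657 + 5.476×10^-4 + 0.8050 + 0.02002 = 0.8421 m·K/W
Q' = ΔT/ΣR = (519 °C − 24.7 °C)/0.8421 = 587 W/m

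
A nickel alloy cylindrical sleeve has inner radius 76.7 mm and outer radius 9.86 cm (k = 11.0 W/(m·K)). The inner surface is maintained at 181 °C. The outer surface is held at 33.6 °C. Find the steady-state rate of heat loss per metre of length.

Q' = 40600 W/m

Q' = 2πk·ΔT/ln(r₂/r₁) = 2π × 11.0 × 147.4 / ln(0.0986/0.0767) = 40600 W/m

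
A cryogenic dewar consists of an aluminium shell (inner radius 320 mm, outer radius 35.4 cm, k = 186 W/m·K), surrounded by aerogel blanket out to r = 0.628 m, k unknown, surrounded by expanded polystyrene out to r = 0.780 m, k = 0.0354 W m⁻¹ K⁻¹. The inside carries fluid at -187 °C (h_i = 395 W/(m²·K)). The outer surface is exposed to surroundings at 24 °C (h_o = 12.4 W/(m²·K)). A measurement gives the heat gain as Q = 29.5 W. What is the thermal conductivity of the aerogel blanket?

ΣR = ΔT/Q = |-187 − 24|/29.5 = 7.153 K/W
Known resistances:
  R_conv,in = 1/(4πr²h) = 1/(4π·0.320²·395) = 0.001967 K/W
  R_aluminium = (1/0.320 − 1/0.354)/(4πk) = 0.3001/(4π·186) = 1.284×10^-4 K/W
  R_expanded polystyrene = (1/0.628 − 1/0.780)/(4πk) = 0.3103/(4π·0.0354) = 0.6976 K/W
  R_conv,out = 1/(4πr²h) = 1/(4π·0.780²·12.4) = 0.01055 K/W
R_aerogel blanket = ΣR − ΣR_known = 7.153 − 0.7102 = 6.443 K/W
(1/r₁−1/r₂)/(4πk) = 6.443 ⇒ k = 1.233/(4π·6.443) = 0.0152 W/m·K

k = 0.0152 W/m·K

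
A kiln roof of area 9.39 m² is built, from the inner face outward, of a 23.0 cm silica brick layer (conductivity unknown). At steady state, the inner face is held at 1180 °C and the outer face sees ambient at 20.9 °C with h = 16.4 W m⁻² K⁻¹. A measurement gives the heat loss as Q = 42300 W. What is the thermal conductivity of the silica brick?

ΣR = ΔT/Q = |1180 − 20.9|/42300 = 0.02740 K/W
Known resistances:
  R_conv,out = 1/(hA) = 1/(16.4·9.39) = 0.006494 K/W
R_silica brick = ΣR − ΣR_known = 0.02740 − 0.006494 = 0.02091 K/W
L/(kA) = 0.02091 ⇒ k = 0.230/(0.02091·9.39) = 1.17 W/m·K

k = 1.17 W/m·K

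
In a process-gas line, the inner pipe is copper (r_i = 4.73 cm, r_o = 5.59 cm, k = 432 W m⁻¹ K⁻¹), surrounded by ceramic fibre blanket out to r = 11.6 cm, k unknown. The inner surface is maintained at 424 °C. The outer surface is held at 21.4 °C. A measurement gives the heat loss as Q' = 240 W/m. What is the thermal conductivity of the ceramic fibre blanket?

ΣR = ΔT/Q' = |424 − 21.4|/240 = 1.677 m·K/W
Known resistances:
  R'_copper = ln(0.0559/0.0473)/(2πk) = 0.1671/(2π·432) = 6.155×10^-5 m·K/W
R_ceramic fibre blanket = ΣR − ΣR_known = 1.677 − 6.155×10^-5 = 1.677 m·K/W
ln(r₂/r₁)/(2πk) = 1.677 ⇒ k = 0.7300/(2π·1.677) = 0.0693 W/m·K

k = 0.0693 W/m·K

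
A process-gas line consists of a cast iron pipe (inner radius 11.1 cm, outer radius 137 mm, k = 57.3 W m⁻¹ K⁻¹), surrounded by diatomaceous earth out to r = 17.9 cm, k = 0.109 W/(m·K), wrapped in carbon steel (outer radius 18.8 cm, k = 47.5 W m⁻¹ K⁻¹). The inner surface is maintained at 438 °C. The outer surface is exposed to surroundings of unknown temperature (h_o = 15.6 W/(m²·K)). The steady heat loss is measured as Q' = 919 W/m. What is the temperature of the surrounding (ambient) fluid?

T_out = 28.6 °C

Sum the resistances:
  R'_cast iron = ln(0.137/0.111)/(2πk) = 0.2105/(2π·57.3) = 5.845×10^-4 m·K/W
  R'_diatomaceous earth = ln(0.179/0.137)/(2πk) = 0.2674/(2π·0.109) = 0.3904 m·K/W
  R'_carbon steel = ln(0.188/0.179)/(2πk) = 0.04906/(2π·47.5) = 1.644×10^-4 m·K/W
  R'_conv,out = 1/(2πr h) = 1/(2π·0.188·15.6) = 0.05427 m·K/W
ΣR = 0.4455 m·K/W
ΔT = Q'·ΣR = 919 × 0.4455 = 409.4 K
Heat flows outward, so T_out = T_in − ΔT = 438 − 409.4 = 28.6 °C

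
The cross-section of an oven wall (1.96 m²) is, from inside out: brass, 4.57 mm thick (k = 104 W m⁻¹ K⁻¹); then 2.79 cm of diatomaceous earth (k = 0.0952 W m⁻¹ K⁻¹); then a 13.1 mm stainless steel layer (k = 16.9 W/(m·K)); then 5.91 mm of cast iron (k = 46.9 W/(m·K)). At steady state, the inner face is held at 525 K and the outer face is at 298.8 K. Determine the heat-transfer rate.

Resistance network (inner→outer):
  R_brass = L/(kA) = 0.00457/(104·1.96) = 2.242×10^-5 K/W
  R_diatomaceous earth = L/(kA) = 0.0279/(0.0952·1.96) = 0.1495 K/W
  R_stainless steel = L/(kA) = 0.0131/(16.9·1.96) = 3.955×10^-4 K/W
  R_cast iron = L/(kA) = 0.00591/(46.9·1.96) = 6.429×10^-5 K/W
ΣR = 2.242×10^-5 + 0.1495 + 3.955×10^-4 + 6.429×10^-5 = 0.1500 K/W
Q = ΔT/ΣR = (525 K − 298.8 K)/0.1500 = 1510 W

Q = 1510 W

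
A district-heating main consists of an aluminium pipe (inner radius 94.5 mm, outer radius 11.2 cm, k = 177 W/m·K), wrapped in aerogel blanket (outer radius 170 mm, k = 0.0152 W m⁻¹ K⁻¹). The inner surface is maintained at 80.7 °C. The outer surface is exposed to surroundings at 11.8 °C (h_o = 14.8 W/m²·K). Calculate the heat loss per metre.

Q' = 15.5 W/m

Series thermal resistances, inner to outer:
  R'_aluminium = ln(0.112/0.0945)/(2πk) = 0.1699/(2π·177) = 1.528×10^-4 m·K/W
  R'_aerogel blanket = ln(0.170/0.112)/(2πk) = 0.4173/(2π·0.0152) = 4.369 m·K/W
  R'_conv,out = 1/(2πr h) = 1/(2π·0.170·14.8) = 0.06326 m·K/W
ΣR = 1.528×10^-4 + 4.369 + 0.06326 = 4.432 m·K/W
Q' = ΔT/ΣR = (80.7 °C − 11.8 °C)/4.432 = 15.5 W/m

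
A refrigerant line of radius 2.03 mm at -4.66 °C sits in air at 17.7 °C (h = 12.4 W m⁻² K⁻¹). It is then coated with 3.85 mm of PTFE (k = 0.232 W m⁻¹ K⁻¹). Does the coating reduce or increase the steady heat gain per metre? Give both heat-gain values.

increases: 3.54 → 7.68 W/m

Critical radius for a cylinder: r_cr = k/h = 0.0187 m = 1.87 cm.
Outer radius after coating: r₂ = 0.00203 + 0.00385 = 0.00588 m.
Since r₁ < r_cr and r₂ ≤ r_cr, the coating moves toward the maximum at r_cr — heat gain rises.
Bare: R = 1/(2πr₁h) = 6.323 m·K/W; Q = 22.36/6.323 = 3.54 W/m.
Coated: R = R_cond + R_conv = 2.912 m·K/W; Q = 22.36/2.912 = 7.68 W/m.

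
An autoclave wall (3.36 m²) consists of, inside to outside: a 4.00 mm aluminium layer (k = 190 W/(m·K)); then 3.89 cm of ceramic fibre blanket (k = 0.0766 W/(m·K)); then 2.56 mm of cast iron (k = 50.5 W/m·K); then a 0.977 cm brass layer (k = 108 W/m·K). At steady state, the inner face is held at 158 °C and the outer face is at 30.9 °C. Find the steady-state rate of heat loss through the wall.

Q = 841 W

Treat each layer as a resistance in series:
  R_aluminium = L/(kA) = 0.00400/(190·3.36) = 6.266×10^-6 K/W
  R_ceramic fibre blanket = L/(kA) = 0.0389/(0.0766·3.36) = 0.1511 K/W
  R_cast iron = L/(kA) = 0.00256/(50.5·3.36) = 1.509×10^-5 K/W
  R_brass = L/(kA) = 0.00977/(108·3.36) = 2.692×10^-5 K/W
ΣR = 6.266×10^-6 + 0.1511 + 1.509×10^-5 + 2.692×10^-5 = 0.1511 K/W
Q = ΔT/ΣR = (158 °C − 30.9 °C)/0.1511 = 841 W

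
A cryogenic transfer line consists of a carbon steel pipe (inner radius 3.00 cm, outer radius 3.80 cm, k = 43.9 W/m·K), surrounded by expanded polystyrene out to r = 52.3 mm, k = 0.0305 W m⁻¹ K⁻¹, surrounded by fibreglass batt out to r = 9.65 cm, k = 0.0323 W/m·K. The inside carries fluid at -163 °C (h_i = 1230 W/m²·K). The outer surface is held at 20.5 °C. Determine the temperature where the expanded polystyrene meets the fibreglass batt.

T = -97.6 °C

Series thermal resistances, inner to outer:
  R'_conv,in = 1/(2πr h) = 1/(2π·0.0300·1230) = 0.004313 m·K/W
  R'_carbon steel = ln(0.0380/0.0300)/(2πk) = 0.2364/(2π·43.9) = 8.570×10^-4 m·K/W
  R'_expanded polystyrene = ln(0.0523/0.0380)/(2πk) = 0.3194/(2π·0.0305) = 1.667 m·K/W
  R'_fibreglass batt = ln(0.0965/0.0523)/(2πk) = 0.6125/(2π·0.0323) = 3.018 m·K/W
ΣR = 0.004313 + 8.570×10^-4 + 1.667 + 3.018 = 4.690 m·K/W
Q' = ΔT/ΣR = (-163 °C − 20.5 °C)/4.690 = -39.13 W/m
From the inner boundary to the expanded polystyrene/fibreglass batt interface, ΣR_partial = 1.672 m·K/W.
T_interface = T_in − Q'·ΣR_partial = -163 °C − (-39.13)(1.672) = -97.6 °C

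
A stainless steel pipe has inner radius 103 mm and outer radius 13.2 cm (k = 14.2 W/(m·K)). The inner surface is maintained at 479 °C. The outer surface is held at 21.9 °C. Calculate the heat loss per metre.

Q' = 2πk·ΔT/ln(r₂/r₁) = 2π × 14.2 × 457.1 / ln(0.132/0.103) = 1.64×10^5 W/m

Q' = 164 kW/m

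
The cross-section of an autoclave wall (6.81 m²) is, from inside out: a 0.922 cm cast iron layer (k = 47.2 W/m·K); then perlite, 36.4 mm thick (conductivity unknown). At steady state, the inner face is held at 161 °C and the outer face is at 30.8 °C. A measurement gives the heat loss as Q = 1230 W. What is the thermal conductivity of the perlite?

k = 0.0505 W/m·K

ΣR = ΔT/Q = |161 − 30.8|/1230 = 0.1059 K/W
Known resistances:
  R_cast iron = L/(kA) = 0.00922/(47.2·6.81) = 2.868×10^-5 K/W
R_perlite = ΣR − ΣR_known = 0.1059 − 2.868×10^-5 = 0.1059 K/W
L/(kA) = 0.1059 ⇒ k = 0.0364/(0.1059·6.81) = 0.0505 W/m·K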